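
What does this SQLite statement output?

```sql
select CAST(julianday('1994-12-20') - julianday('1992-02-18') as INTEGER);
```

1036

11 days remain in February 1992 after the 18th (29 − 18).
Full months from March 1992 through November 1994 contribute their day counts.
Then 20 days into December 1994.
Total: 11 + 31 + 30 + 31 + 30 + 31 + 31 + 30 + 31 + 30 + 31 + 31 + 28 + 31 + 30 + 31 + 30 + 31 + 31 + 30 + 31 + 30 + 31 + 31 + 28 + 31 + 30 + 31 + 30 + 31 + 31 + 30 + 31 + 30 + 20 = 1036.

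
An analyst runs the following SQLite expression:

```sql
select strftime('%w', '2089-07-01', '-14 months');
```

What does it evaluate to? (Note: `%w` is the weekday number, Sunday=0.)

First apply '-14 months': 2089-07-01 → 2088-05-01.
2088-05-01 is a Saturday; with Sunday=0 that is 6.

6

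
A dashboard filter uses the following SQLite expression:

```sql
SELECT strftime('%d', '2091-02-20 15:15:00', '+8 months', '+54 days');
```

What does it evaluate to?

13

First apply '+8 months', '+54 days': 2091-02-20 15:15:00 → 2091-12-13 15:15:00.
`%d` extracts the 2-digit day of month: 13.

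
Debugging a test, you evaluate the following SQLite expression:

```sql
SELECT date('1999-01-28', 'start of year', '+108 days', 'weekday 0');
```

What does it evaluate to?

`start of year` rewinds 1999-01-28 to 1999-01-01.
Applying '+108 days' to 1999-01-01: counting 108 days forward gives 1999-04-19.
`weekday 0` advances to the next Sunday; 1999-04-19 is a Monday, so it moves forward to 1999-04-25.

1999-04-25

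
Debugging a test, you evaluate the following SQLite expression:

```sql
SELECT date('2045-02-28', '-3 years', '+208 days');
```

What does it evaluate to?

2042-09-24

Adding -3 years to 2045-02-28 gives 2042-02-28.
Applying '+208 days' to 2042-02-28: counting 208 days forward gives 2042-09-24.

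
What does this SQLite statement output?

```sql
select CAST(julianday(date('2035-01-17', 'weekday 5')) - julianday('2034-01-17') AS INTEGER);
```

`weekday 5` advances to the next Friday; 2035-01-17 is a Wednesday, so it moves forward to 2035-01-19.
14 days remain in January 2034 after the 17th (31 − 17).
Full months from February 2034 through December 2034 contribute their day counts.
Then 19 days into January 2035.
Total: 14 + 28 + 31 + 30 + 31 + 30 + 31 + 31 + 30 + 31 + 30 + 31 + 19 = 367.

367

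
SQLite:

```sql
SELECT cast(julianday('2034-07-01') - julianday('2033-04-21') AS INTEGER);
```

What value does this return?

9 days remain in April 2033 after the 21st (30 − 21).
Full months from May 2033 through June 2034 contribute their day counts.
Then 1 day into July 2034.
Total: 9 + 31 + 30 + 31 + 31 + 30 + 31 + 30 + 31 + 31 + 28 + 31 + 30 + 31 + 30 + 1 = 436.

436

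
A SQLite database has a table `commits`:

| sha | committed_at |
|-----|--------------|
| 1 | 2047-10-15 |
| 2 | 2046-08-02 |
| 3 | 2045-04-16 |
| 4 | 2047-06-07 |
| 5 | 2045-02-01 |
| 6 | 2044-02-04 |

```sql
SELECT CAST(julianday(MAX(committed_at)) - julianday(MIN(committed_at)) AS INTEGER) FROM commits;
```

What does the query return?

MIN = 2044-02-04, MAX = 2047-10-15.
25 days remain in February 2044 after the 4th (29 − 4).
Full months from March 2044 through September 2047 contribute their day counts.
Then 15 days into October 2047.
Total: 25 + 31 + 30 + 31 + 30 + 31 + 31 + 30 + 31 + 30 + 31 + 31 + 28 + 31 + 30 + 31 + 30 + 31 + 31 + 30 + 31 + 30 + 31 + 31 + 28 + 31 + 30 + 31 + 30 + 31 + 31 + 30 + 31 + 30 + 31 + 31 + 28 + 31 + 30 + 31 + 30 + 31 + 31 + 30 + 15 = 1349.

1349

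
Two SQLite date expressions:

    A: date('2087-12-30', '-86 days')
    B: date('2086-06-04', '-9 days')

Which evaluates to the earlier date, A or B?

B

A = 2087-10-05.
B = 2086-05-26.
B is earlier.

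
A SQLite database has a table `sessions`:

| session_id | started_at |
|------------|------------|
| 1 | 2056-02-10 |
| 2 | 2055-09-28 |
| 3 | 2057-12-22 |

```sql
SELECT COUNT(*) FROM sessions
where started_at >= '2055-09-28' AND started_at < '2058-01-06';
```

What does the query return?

3

Rows in [2055-09-28, 2058-01-06): 2056-02-10, 2055-09-28, 2057-12-22 → 3 rows.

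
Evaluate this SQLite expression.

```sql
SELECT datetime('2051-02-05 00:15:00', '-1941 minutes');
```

1941 minutes = 32h 21m; -1941 minutes from 2051-02-05 00:15:00 is 2051-02-03 15:54:00 (crosses midnight).

2051-02-03 15:54:00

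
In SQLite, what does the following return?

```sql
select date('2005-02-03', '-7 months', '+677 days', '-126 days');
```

2006-01-05

Adding -7 months to 2005-02-03 gives 2004-07-03.
Applying '+677 days' to 2004-07-03: counting 677 days forward gives 2006-05-11.
Applying '-126 days' to 2006-05-11: counting 126 days back gives 2006-01-05.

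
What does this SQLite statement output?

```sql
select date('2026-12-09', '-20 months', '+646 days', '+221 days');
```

Adding -20 months to 2026-12-09 gives 2025-04-09.
Applying '+646 days' to 2025-04-09: counting 646 days forward gives 2027-01-15.
Applying '+221 days' to 2027-01-15: counting 221 days forward gives 2027-08-24.

2027-08-24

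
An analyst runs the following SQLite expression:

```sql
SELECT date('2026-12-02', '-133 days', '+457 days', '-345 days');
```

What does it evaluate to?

2026-11-11

Applying '-133 days' to 2026-12-02: counting 133 days back gives 2026-07-22.
Applying '+457 days' to 2026-07-22: counting 457 days forward gives 2027-10-22.
Applying '-345 days' to 2027-10-22: counting 345 days back gives 2026-11-11.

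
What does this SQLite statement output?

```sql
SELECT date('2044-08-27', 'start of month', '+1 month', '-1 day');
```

2044-08-31

`start of month` rewinds 2044-08-27 to 2044-08-01.
Adding +1 month to 2044-08-01 gives 2044-09-01.
Going back 1 day from 2044-09-01 reaches 2044-08-31 (last day of August, 31 days).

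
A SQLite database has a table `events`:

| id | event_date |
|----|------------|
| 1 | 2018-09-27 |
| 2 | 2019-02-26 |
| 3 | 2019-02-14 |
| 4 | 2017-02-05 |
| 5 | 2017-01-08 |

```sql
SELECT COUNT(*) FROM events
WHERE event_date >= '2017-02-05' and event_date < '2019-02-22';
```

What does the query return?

3

Rows in [2017-02-05, 2019-02-22): 2018-09-27, 2019-02-14, 2017-02-05 → 3 rows.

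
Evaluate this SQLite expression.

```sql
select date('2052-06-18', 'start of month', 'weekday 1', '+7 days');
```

`start of month` rewinds 2052-06-18 to 2052-06-01.
`weekday 1` advances to the next Monday; 2052-06-01 is a Saturday, so it moves forward to 2052-06-03.
Advancing 7 more days within June lands on 2052-06-10.

2052-06-10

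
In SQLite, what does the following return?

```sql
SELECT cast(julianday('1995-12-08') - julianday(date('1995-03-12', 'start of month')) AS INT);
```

`start of month` rewinds 1995-03-12 to 1995-03-01.
30 days remain in March 1995 after the 1st (31 − 1).
Full months from April 1995 through November 1995 contribute their day counts.
Then 8 days into December 1995.
Total: 30 + 30 + 31 + 30 + 31 + 31 + 30 + 31 + 30 + 8 = 282.

282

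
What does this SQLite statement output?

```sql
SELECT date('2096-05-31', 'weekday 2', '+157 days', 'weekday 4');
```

`weekday 2` advances to the next Tuesday; 2096-05-31 is a Thursday, so it moves forward to 2096-06-05.
Applying '+157 days' to 2096-06-05: counting 157 days forward gives 2096-11-09.
`weekday 4` advances to the next Thursday; 2096-11-09 is a Friday, so it moves forward to 2096-11-15.

2096-11-15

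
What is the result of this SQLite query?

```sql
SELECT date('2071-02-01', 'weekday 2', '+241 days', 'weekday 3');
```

2071-10-07

`weekday 2` advances to the next Tuesday; 2071-02-01 is a Sunday, so it moves forward to 2071-02-03.
Applying '+241 days' to 2071-02-03: counting 241 days forward gives 2071-10-02.
`weekday 3` advances to the next Wednesday; 2071-10-02 is a Friday, so it moves forward to 2071-10-07.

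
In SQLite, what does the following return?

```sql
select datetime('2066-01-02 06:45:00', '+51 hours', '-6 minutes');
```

+51 hours from 2066-01-02 06:45:00 is 2066-01-04 09:45:00 (crosses midnight).
-6 minutes from 2066-01-04 09:45:00 is 2066-01-04 09:39:00.

2066-01-04 09:39:00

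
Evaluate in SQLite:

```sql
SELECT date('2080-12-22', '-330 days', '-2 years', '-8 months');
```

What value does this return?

Applying '-330 days' to 2080-12-22: counting 330 days back gives 2080-01-27.
Adding -2 years to 2080-01-27 gives 2078-01-27.
Adding -8 months to 2078-01-27 gives 2077-05-27.

2077-05-27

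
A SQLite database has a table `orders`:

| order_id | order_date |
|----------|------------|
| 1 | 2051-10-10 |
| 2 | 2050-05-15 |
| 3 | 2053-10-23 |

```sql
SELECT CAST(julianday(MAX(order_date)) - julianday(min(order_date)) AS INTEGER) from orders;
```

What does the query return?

MIN = 2050-05-15, MAX = 2053-10-23.
16 days remain in May 2050 after the 15th (31 − 15).
Full months from June 2050 through September 2053 contribute their day counts.
Then 23 days into October 2053.
Total: 16 + 30 + 31 + 31 + 30 + 31 + 30 + 31 + 31 + 28 + 31 + 30 + 31 + 30 + 31 + 31 + 30 + 31 + 30 + 31 + 31 + 29 + 31 + 30 + 31 + 30 + 31 + 31 + 30 + 31 + 30 + 31 + 31 + 28 + 31 + 30 + 31 + 30 + 31 + 31 + 30 + 23 = 1257.

1257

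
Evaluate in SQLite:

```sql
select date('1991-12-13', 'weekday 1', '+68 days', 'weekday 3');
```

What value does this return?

1992-02-26

`weekday 1` advances to the next Monday; 1991-12-13 is a Friday, so it moves forward to 1991-12-16.
Applying '+68 days' to 1991-12-16: counting 68 days forward gives 1992-02-22.
`weekday 3` advances to the next Wednesday; 1992-02-22 is a Saturday, so it moves forward to 1992-02-26.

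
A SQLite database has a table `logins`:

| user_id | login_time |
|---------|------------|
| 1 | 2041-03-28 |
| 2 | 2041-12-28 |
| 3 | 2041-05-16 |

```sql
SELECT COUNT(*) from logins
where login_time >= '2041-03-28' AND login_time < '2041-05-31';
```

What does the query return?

Rows in [2041-03-28, 2041-05-31): 2041-03-28, 2041-05-16 → 2 rows.

2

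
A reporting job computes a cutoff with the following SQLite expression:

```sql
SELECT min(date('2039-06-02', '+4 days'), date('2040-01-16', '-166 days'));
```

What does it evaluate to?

2039-06-06

date('2039-06-02', '+4 days') → 2039-06-06.
date('2040-01-16', '-166 days') → 2039-08-03.
Earlier of the two is 2039-06-06.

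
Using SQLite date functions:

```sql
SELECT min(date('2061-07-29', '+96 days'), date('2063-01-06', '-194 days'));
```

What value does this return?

2061-11-02

date('2061-07-29', '+96 days') → 2061-11-02.
date('2063-01-06', '-194 days') → 2062-06-26.
Earlier of the two is 2061-11-02.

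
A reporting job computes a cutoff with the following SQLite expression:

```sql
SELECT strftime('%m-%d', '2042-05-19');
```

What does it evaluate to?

`%m-%d` extracts the month-day: 05-19.

05-19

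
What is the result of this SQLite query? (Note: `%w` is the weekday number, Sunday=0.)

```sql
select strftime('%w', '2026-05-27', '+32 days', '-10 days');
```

4

First apply '+32 days', '-10 days': 2026-05-27 → 2026-06-18.
2026-06-18 is a Thursday; with Sunday=0 that is 4.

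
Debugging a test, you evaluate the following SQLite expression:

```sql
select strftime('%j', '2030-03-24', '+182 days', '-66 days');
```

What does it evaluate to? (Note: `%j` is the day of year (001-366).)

199

First apply '+182 days', '-66 days': 2030-03-24 → 2030-07-18.
Day-of-year for 2030-07-18: days since 2030-01-01 inclusive = 199, zero-padded to 199.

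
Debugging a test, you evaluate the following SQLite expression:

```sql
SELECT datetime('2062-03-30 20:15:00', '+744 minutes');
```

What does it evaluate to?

2062-03-31 08:39:00

744 minutes = 12h 24m; +744 minutes from 2062-03-30 20:15:00 is 2062-03-31 08:39:00 (crosses midnight).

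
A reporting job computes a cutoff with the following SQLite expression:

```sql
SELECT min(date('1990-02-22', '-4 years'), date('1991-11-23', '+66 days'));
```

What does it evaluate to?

date('1990-02-22', '-4 years') → 1986-02-22.
date('1991-11-23', '+66 days') → 1992-01-28.
Earlier of the two is 1986-02-22.

1986-02-22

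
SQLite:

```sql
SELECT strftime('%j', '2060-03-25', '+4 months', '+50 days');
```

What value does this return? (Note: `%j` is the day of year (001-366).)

257

First apply '+4 months', '+50 days': 2060-03-25 → 2060-09-13.
Day-of-year for 2060-09-13: days since 2060-01-01 inclusive = 257, zero-padded to 257.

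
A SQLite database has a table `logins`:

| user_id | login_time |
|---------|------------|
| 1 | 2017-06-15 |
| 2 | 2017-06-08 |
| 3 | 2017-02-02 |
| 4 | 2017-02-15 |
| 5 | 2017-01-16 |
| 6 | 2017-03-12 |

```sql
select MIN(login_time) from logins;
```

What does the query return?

MIN over {2017-01-16, 2017-02-02, 2017-02-15, 2017-03-12, 2017-06-08, 2017-06-15}.

2017-01-16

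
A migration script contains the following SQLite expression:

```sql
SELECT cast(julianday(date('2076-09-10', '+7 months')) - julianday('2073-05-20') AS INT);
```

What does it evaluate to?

Adding +7 months to 2076-09-10 gives 2077-04-10.
11 days remain in May 2073 after the 20th (31 − 20).
Full months from June 2073 through March 2077 contribute their day counts.
Then 10 days into April 2077.
Total: 11 + 30 + 31 + 31 + 30 + 31 + 30 + 31 + 31 + 28 + 31 + 30 + 31 + 30 + 31 + 31 + 30 + 31 + 30 + 31 + 31 + 28 + 31 + 30 + 31 + 30 + 31 + 31 + 30 + 31 + 30 + 31 + 31 + 29 + 31 + 30 + 31 + 30 + 31 + 31 + 30 + 31 + 30 + 31 + 31 + 28 + 31 + 10 = 1421.

1421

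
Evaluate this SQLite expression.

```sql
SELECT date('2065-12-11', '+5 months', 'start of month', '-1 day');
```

Adding +5 months to 2065-12-11 gives 2066-05-11.
`start of month` rewinds 2066-05-11 to 2066-05-01.
Going back 1 day from 2066-05-01 reaches 2066-04-30 (last day of April, 30 days).

2066-04-30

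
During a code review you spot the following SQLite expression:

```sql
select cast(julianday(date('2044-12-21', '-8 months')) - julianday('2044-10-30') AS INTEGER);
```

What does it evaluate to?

-192

Adding -8 months to 2044-12-21 gives 2044-04-21.
9 days remain in April 2044 after the 21st (30 − 21).
May 2044: 31 days.
June 2044: 30 days.
July 2044: 31 days.
August 2044: 31 days.
September 2044: 30 days.
Then 30 days into October 2044.
Total: 9 + 31 + 30 + 31 + 31 + 30 + 30 = 192.
The subtraction is earlier − later, so the result is −192 → -192.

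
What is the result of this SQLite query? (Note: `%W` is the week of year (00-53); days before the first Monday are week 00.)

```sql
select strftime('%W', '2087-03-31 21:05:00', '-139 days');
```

45

First apply '-139 days': 2087-03-31 21:05:00 → 2086-11-12 21:05:00.
2086-11-12 is a Tuesday. SQLite's %W counts Mondays since the year started; the result is 45.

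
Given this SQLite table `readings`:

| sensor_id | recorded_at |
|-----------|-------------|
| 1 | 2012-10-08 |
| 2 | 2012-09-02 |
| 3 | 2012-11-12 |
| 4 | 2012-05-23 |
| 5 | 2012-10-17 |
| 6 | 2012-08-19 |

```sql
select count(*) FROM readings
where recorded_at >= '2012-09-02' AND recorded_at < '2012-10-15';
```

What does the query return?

2

Rows in [2012-09-02, 2012-10-15): 2012-10-08, 2012-09-02 → 2 rows.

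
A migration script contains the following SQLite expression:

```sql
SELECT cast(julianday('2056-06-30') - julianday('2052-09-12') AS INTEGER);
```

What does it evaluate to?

18 days remain in September 2052 after the 12th (30 − 12).
Full months from October 2052 through May 2056 contribute their day counts.
Then 30 days into June 2056.
Total: 18 + 31 + 30 + 31 + 31 + 28 + 31 + 30 + 31 + 30 + 31 + 31 + 30 + 31 + 30 + 31 + 31 + 28 + 31 + 30 + 31 + 30 + 31 + 31 + 30 + 31 + 30 + 31 + 31 + 28 + 31 + 30 + 31 + 30 + 31 + 31 + 30 + 31 + 30 + 31 + 31 + 29 + 31 + 30 + 31 + 30 = 1387.

1387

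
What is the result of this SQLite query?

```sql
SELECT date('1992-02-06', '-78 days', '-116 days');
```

Applying '-78 days' to 1992-02-06: counting 78 days back gives 1991-11-20.
Applying '-116 days' to 1991-11-20: counting 116 days back gives 1991-07-27.

1991-07-27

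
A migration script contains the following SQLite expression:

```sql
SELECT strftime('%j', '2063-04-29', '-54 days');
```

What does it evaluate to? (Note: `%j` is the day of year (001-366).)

First apply '-54 days': 2063-04-29 → 2063-03-06.
Day-of-year for 2063-03-06: days since 2063-01-01 inclusive = 65, zero-padded to 065.

065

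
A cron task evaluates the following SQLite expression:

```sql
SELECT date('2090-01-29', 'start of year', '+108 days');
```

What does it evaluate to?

`start of year` rewinds 2090-01-29 to 2090-01-01.
Applying '+108 days' to 2090-01-01: counting 108 days forward gives 2090-04-19.

2090-04-19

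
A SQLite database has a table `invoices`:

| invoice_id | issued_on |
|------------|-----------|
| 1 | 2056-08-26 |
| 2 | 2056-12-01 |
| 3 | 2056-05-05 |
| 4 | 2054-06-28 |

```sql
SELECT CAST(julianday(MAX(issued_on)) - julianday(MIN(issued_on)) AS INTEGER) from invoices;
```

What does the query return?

887

MIN = 2054-06-28, MAX = 2056-12-01.
2 days remain in June 2054 after the 28th (30 − 28).
Full months from July 2054 through November 2056 contribute their day counts.
Then 1 day into December 2056.
Total: 2 + 31 + 31 + 30 + 31 + 30 + 31 + 31 + 28 + 31 + 30 + 31 + 30 + 31 + 31 + 30 + 31 + 30 + 31 + 31 + 29 + 31 + 30 + 31 + 30 + 31 + 31 + 30 + 31 + 30 + 1 = 887.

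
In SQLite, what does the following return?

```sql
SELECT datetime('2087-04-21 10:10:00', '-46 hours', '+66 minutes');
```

2087-04-19 13:16:00

-46 hours from 2087-04-21 10:10:00 is 2087-04-19 12:10:00 (crosses midnight).
66 minutes = 1h 6m; +66 minutes from 2087-04-19 12:10:00 is 2087-04-19 13:16:00.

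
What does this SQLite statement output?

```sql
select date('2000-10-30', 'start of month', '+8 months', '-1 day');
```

2001-05-31

`start of month` rewinds 2000-10-30 to 2000-10-01.
Adding +8 months to 2000-10-01 gives 2001-06-01.
Going back 1 day from 2001-06-01 reaches 2001-05-31 (last day of May, 31 days).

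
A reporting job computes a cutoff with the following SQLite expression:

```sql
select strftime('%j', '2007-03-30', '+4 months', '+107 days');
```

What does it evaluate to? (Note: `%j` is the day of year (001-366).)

318

First apply '+4 months', '+107 days': 2007-03-30 → 2007-11-14.
Day-of-year for 2007-11-14: days since 2007-01-01 inclusive = 318, zero-padded to 318.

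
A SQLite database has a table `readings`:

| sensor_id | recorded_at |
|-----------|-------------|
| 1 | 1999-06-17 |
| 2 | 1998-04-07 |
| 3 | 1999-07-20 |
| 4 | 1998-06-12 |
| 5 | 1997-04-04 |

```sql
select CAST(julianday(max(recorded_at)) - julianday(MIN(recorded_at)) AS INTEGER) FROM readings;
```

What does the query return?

MIN = 1997-04-04, MAX = 1999-07-20.
26 days remain in April 1997 after the 4th (30 − 4).
Full months from May 1997 through June 1999 contribute their day counts.
Then 20 days into July 1999.
Total: 26 + 31 + 30 + 31 + 31 + 30 + 31 + 30 + 31 + 31 + 28 + 31 + 30 + 31 + 30 + 31 + 31 + 30 + 31 + 30 + 31 + 31 + 28 + 31 + 30 + 31 + 30 + 20 = 837.

837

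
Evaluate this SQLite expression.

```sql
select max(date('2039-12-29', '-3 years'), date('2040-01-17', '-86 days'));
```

2039-10-23

date('2039-12-29', '-3 years') → 2036-12-29.
date('2040-01-17', '-86 days') → 2039-10-23.
Later of the two is 2039-10-23.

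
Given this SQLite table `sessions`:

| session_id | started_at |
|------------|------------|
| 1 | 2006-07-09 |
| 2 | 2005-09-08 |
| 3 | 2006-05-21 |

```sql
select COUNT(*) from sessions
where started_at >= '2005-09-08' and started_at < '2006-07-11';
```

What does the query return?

3

Rows in [2005-09-08, 2006-07-11): 2006-07-09, 2005-09-08, 2006-05-21 → 3 rows.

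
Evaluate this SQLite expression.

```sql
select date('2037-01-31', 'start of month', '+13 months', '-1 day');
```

2038-01-31

`start of month` rewinds 2037-01-31 to 2037-01-01.
Adding +13 months to 2037-01-01 gives 2038-02-01.
Going back 1 day from 2038-02-01 reaches 2038-01-31 (last day of January, 31 days).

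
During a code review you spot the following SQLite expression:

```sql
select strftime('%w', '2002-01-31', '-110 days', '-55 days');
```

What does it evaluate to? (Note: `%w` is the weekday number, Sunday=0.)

0

First apply '-110 days', '-55 days': 2002-01-31 → 2001-08-19.
2001-08-19 is a Sunday; with Sunday=0 that is 0.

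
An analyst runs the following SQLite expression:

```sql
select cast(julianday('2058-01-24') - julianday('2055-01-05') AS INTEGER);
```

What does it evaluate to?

26 days remain in January 2055 after the 5th (31 − 5).
Full months from February 2055 through December 2057 contribute their day counts.
Then 24 days into January 2058.
Total: 26 + 28 + 31 + 30 + 31 + 30 + 31 + 31 + 30 + 31 + 30 + 31 + 31 + 29 + 31 + 30 + 31 + 30 + 31 + 31 + 30 + 31 + 30 + 31 + 31 + 28 + 31 + 30 + 31 + 30 + 31 + 31 + 30 + 31 + 30 + 31 + 24 = 1115.

1115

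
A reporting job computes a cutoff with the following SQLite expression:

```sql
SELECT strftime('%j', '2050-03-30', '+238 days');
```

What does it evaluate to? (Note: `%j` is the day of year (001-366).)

327

First apply '+238 days': 2050-03-30 → 2050-11-23.
Day-of-year for 2050-11-23: days since 2050-01-01 inclusive = 327, zero-padded to 327.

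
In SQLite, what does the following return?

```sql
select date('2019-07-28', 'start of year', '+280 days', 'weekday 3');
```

2019-10-09

`start of year` rewinds 2019-07-28 to 2019-01-01.
Applying '+280 days' to 2019-01-01: counting 280 days forward gives 2019-10-08.
`weekday 3` advances to the next Wednesday; 2019-10-08 is a Tuesday, so it moves forward to 2019-10-09.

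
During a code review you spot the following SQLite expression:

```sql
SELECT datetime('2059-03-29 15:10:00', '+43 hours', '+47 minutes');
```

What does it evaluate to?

2059-03-31 10:57:00

+43 hours from 2059-03-29 15:10:00 is 2059-03-31 10:10:00 (crosses midnight).
+47 minutes from 2059-03-31 10:10:00 is 2059-03-31 10:57:00.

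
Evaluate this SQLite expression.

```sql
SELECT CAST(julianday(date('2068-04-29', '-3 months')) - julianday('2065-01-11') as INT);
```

1113

Adding -3 months to 2068-04-29 gives 2068-01-29.
20 days remain in January 2065 after the 11th (31 − 11).
Full months from February 2065 through December 2067 contribute their day counts.
Then 29 days into January 2068.
Total: 20 + 28 + 31 + 30 + 31 + 30 + 31 + 31 + 30 + 31 + 30 + 31 + 31 + 28 + 31 + 30 + 31 + 30 + 31 + 31 + 30 + 31 + 30 + 31 + 31 + 28 + 31 + 30 + 31 + 30 + 31 + 31 + 30 + 31 + 30 + 31 + 29 = 1113.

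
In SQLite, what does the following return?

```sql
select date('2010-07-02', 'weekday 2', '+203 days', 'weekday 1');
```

2011-01-31

`weekday 2` advances to the next Tuesday; 2010-07-02 is a Friday, so it moves forward to 2010-07-06.
Applying '+203 days' to 2010-07-06: counting 203 days forward gives 2011-01-25.
`weekday 1` advances to the next Monday; 2011-01-25 is a Tuesday, so it moves forward to 2011-01-31.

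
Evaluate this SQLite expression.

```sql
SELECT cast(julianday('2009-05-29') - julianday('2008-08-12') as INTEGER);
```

290

19 days remain in August 2008 after the 12th (31 − 12).
Full months from September 2008 through April 2009 contribute their day counts.
Then 29 days into May 2009.
Total: 19 + 30 + 31 + 30 + 31 + 31 + 28 + 31 + 30 + 29 = 290.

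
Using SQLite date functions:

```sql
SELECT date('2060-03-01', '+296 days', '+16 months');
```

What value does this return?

Applying '+296 days' to 2060-03-01: counting 296 days forward gives 2060-12-22.
Adding +16 months to 2060-12-22 gives 2062-04-22.

2062-04-22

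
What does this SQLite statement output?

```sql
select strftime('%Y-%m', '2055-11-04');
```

`%Y-%m` extracts the year-month: 2055-11.

2055-11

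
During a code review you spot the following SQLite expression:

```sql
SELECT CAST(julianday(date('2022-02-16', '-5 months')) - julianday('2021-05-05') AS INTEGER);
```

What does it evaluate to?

134

Adding -5 months to 2022-02-16 gives 2021-09-16.
26 days remain in May 2021 after the 5th (31 − 5).
June 2021: 30 days.
July 2021: 31 days.
August 2021: 31 days.
Then 16 days into September 2021.
Total: 26 + 30 + 31 + 31 + 16 = 134.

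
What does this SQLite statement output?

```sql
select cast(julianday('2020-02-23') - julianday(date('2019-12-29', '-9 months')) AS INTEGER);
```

331

Adding -9 months to 2019-12-29 gives 2019-03-29.
2 days remain in March 2019 after the 29th (31 − 29).
Full months from April 2019 through January 2020 contribute their day counts.
Then 23 days into February 2020.
Total: 2 + 30 + 31 + 30 + 31 + 31 + 30 + 31 + 30 + 31 + 31 + 23 = 331.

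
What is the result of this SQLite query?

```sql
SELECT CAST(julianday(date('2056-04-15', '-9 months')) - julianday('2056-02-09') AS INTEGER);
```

-209

Adding -9 months to 2056-04-15 gives 2055-07-15.
16 days remain in July 2055 after the 15th (31 − 15).
Full months from August 2055 through January 2056 contribute their day counts.
Then 9 days into February 2056.
Total: 16 + 31 + 30 + 31 + 30 + 31 + 31 + 9 = 209.
The subtraction is earlier − later, so the result is −209 → -209.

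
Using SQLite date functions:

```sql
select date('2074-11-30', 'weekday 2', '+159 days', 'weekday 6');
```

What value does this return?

2075-05-18

`weekday 2` advances to the next Tuesday; 2074-11-30 is a Friday, so it moves forward to 2074-12-04.
Applying '+159 days' to 2074-12-04: counting 159 days forward gives 2075-05-12.
`weekday 6` advances to the next Saturday; 2075-05-12 is a Sunday, so it moves forward to 2075-05-18.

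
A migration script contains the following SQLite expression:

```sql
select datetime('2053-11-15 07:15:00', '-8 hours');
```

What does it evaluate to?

2053-11-14 23:15:00

-8 hours from 2053-11-15 07:15:00 is 2053-11-14 23:15:00 (crosses midnight).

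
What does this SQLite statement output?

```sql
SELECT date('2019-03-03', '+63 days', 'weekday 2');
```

2019-05-07

Applying '+63 days' to 2019-03-03: counting 63 days forward gives 2019-05-05.
`weekday 2` advances to the next Tuesday; 2019-05-05 is a Sunday, so it moves forward to 2019-05-07.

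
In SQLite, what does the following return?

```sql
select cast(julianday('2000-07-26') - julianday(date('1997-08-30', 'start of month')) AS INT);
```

`start of month` rewinds 1997-08-30 to 1997-08-01.
30 days remain in August 1997 after the 1st (31 − 1).
Full months from September 1997 through June 2000 contribute their day counts.
Then 26 days into July 2000.
Total: 30 + 30 + 31 + 30 + 31 + 31 + 28 + 31 + 30 + 31 + 30 + 31 + 31 + 30 + 31 + 30 + 31 + 31 + 28 + 31 + 30 + 31 + 30 + 31 + 31 + 30 + 31 + 30 + 31 + 31 + 29 + 31 + 30 + 31 + 30 + 26 = 1090.

1090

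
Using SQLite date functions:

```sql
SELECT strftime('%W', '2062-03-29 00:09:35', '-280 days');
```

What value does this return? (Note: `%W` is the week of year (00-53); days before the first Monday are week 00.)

25

First apply '-280 days': 2062-03-29 00:09:35 → 2061-06-22 00:09:35.
2061-06-22 is a Wednesday. SQLite's %W counts Mondays since the year started; the result is 25.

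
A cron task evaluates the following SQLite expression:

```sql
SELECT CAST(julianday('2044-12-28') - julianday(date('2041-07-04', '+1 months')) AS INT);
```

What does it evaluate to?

Adding +1 month to 2041-07-04 gives 2041-08-04.
27 days remain in August 2041 after the 4th (31 − 4).
Full months from September 2041 through November 2044 contribute their day counts.
Then 28 days into December 2044.
Total: 27 + 30 + 31 + 30 + 31 + 31 + 28 + 31 + 30 + 31 + 30 + 31 + 31 + 30 + 31 + 30 + 31 + 31 + 28 + 31 + 30 + 31 + 30 + 31 + 31 + 30 + 31 + 30 + 31 + 31 + 29 + 31 + 30 + 31 + 30 + 31 + 31 + 30 + 31 + 30 + 28 = 1242.

1242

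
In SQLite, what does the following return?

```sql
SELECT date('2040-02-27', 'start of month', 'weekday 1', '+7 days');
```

`start of month` rewinds 2040-02-27 to 2040-02-01.
`weekday 1` advances to the next Monday; 2040-02-01 is a Wednesday, so it moves forward to 2040-02-06.
Advancing 7 more days within February lands on 2040-02-13.

2040-02-13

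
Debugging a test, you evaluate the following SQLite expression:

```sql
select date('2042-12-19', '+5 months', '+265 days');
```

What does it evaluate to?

2044-02-08

Adding +5 months to 2042-12-19 gives 2043-05-19.
Applying '+265 days' to 2043-05-19: counting 265 days forward gives 2044-02-08.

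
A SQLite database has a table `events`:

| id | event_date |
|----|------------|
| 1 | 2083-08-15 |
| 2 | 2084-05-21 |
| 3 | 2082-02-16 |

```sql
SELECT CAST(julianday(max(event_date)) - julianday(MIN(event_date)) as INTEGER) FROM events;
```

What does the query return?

MIN = 2082-02-16, MAX = 2084-05-21.
12 days remain in February 2082 after the 16th (28 − 16).
Full months from March 2082 through April 2084 contribute their day counts.
Then 21 days into May 2084.
Total: 12 + 31 + 30 + 31 + 30 + 31 + 31 + 30 + 31 + 30 + 31 + 31 + 28 + 31 + 30 + 31 + 30 + 31 + 31 + 30 + 31 + 30 + 31 + 31 + 29 + 31 + 30 + 21 = 825.

825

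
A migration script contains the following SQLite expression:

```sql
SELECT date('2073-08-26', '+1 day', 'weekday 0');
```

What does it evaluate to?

Advancing 1 more day within August lands on 2073-08-27.
`weekday 0` advances to the next Sunday; 2073-08-27 is already a Sunday, so it stays at 2073-08-27.

2073-08-27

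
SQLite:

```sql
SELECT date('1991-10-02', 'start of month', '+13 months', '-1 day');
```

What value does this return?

1992-10-31

`start of month` rewinds 1991-10-02 to 1991-10-01.
Adding +13 months to 1991-10-01 gives 1992-11-01.
Going back 1 day from 1992-11-01 reaches 1992-10-31 (last day of October, 31 days).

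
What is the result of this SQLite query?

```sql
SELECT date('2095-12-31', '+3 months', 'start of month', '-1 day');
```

2096-02-29

Adding +3 months to 2095-12-31 gives 2096-03-31.
`start of month` rewinds 2096-03-31 to 2096-03-01.
Going back 1 day from 2096-03-01 reaches 2096-02-29 (last day of February, 29 days).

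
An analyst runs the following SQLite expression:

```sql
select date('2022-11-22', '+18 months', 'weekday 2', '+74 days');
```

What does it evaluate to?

Adding +18 months to 2022-11-22 gives 2024-05-22.
`weekday 2` advances to the next Tuesday; 2024-05-22 is a Wednesday, so it moves forward to 2024-05-28.
Applying '+74 days' to 2024-05-28: counting 74 days forward gives 2024-08-10.

2024-08-10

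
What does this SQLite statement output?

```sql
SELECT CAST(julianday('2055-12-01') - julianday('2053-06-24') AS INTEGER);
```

890

6 days remain in June 2053 after the 24th (30 − 24).
Full months from July 2053 through November 2055 contribute their day counts.
Then 1 day into December 2055.
Total: 6 + 31 + 31 + 30 + 31 + 30 + 31 + 31 + 28 + 31 + 30 + 31 + 30 + 31 + 31 + 30 + 31 + 30 + 31 + 31 + 28 + 31 + 30 + 31 + 30 + 31 + 31 + 30 + 31 + 30 + 1 = 890.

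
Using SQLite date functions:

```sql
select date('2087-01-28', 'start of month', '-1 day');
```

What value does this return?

`start of month` rewinds 2087-01-28 to 2087-01-01.
Going back 1 day from 2087-01-01 reaches 2086-12-31 (last day of December, 31 days).

2086-12-31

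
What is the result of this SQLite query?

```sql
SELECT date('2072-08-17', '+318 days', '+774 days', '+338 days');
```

2076-07-17

Applying '+318 days' to 2072-08-17: counting 318 days forward gives 2073-07-01.
Applying '+774 days' to 2073-07-01: counting 774 days forward gives 2075-08-14.
Applying '+338 days' to 2075-08-14: counting 338 days forward gives 2076-07-17.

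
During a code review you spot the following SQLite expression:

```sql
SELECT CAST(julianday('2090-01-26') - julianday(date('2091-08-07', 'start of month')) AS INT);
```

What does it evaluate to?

`start of month` rewinds 2091-08-07 to 2091-08-01.
5 days remain in January 2090 after the 26th (31 − 26).
Full months from February 2090 through July 2091 contribute their day counts.
Then 1 day into August 2091.
Total: 5 + 28 + 31 + 30 + 31 + 30 + 31 + 31 + 30 + 31 + 30 + 31 + 31 + 28 + 31 + 30 + 31 + 30 + 31 + 1 = 552.
The subtraction is earlier − later, so the result is −552 → -552.

-552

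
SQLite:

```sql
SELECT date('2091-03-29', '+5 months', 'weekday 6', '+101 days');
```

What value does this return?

Adding +5 months to 2091-03-29 gives 2091-08-29.
`weekday 6` advances to the next Saturday; 2091-08-29 is a Wednesday, so it moves forward to 2091-09-01.
Applying '+101 days' to 2091-09-01: counting 101 days forward gives 2091-12-11.

2091-12-11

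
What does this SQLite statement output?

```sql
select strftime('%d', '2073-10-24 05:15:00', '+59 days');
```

First apply '+59 days': 2073-10-24 05:15:00 → 2073-12-22 05:15:00.
`%d` extracts the 2-digit day of month: 22.

22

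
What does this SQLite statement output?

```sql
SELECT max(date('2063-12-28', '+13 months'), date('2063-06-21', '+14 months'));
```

2065-01-28

date('2063-12-28', '+13 months') → 2065-01-28.
date('2063-06-21', '+14 months') → 2064-08-21.
Later of the two is 2065-01-28.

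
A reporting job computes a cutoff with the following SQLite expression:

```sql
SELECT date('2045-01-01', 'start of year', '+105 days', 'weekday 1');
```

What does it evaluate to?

`start of year` rewinds 2045-01-01 to 2045-01-01.
Applying '+105 days' to 2045-01-01: counting 105 days forward gives 2045-04-16.
`weekday 1` advances to the next Monday; 2045-04-16 is a Sunday, so it moves forward to 2045-04-17.

2045-04-17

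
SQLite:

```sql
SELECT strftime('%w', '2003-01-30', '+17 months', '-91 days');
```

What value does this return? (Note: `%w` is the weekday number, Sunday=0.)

First apply '+17 months', '-91 days': 2003-01-30 → 2004-03-31.
2004-03-31 is a Wednesday; with Sunday=0 that is 3.

3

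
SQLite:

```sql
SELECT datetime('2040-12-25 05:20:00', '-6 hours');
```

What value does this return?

2040-12-24 23:20:00

-6 hours from 2040-12-25 05:20:00 is 2040-12-24 23:20:00 (crosses midnight).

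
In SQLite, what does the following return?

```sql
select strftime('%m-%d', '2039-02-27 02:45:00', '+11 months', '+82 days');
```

First apply '+11 months', '+82 days': 2039-02-27 02:45:00 → 2040-04-18 02:45:00.
`%m-%d` extracts the month-day: 04-18.

04-18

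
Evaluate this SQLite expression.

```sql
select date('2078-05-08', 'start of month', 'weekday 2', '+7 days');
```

2078-05-10

`start of month` rewinds 2078-05-08 to 2078-05-01.
`weekday 2` advances to the next Tuesday; 2078-05-01 is a Sunday, so it moves forward to 2078-05-03.
Advancing 7 more days within May lands on 2078-05-10.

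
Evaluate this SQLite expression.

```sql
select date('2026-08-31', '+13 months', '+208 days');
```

Adding +13 months to 2026-08-31 targets 2027-09-31. September 2027 has only 30 days, so SQLite normalizes the 1-day overflow forward to 2027-10-01.
Applying '+208 days' to 2027-10-01: counting 208 days forward gives 2028-04-26.

2028-04-26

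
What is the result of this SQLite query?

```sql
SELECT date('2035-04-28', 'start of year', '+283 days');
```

`start of year` rewinds 2035-04-28 to 2035-01-01.
Applying '+283 days' to 2035-01-01: counting 283 days forward gives 2035-10-11.

2035-10-11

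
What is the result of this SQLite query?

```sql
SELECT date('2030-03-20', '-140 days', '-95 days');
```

2029-07-28

Applying '-140 days' to 2030-03-20: counting 140 days back gives 2029-10-31.
Applying '-95 days' to 2029-10-31: counting 95 days back gives 2029-07-28.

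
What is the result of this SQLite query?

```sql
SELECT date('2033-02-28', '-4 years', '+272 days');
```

Adding -4 years to 2033-02-28 gives 2029-02-28.
Applying '+272 days' to 2029-02-28: counting 272 days forward gives 2029-11-27.

2029-11-27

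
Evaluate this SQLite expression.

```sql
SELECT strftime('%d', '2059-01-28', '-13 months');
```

First apply '-13 months': 2059-01-28 → 2057-12-28.
`%d` extracts the 2-digit day of month: 28.

28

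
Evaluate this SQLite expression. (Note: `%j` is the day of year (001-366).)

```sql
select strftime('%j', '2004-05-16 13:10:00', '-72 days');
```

065

First apply '-72 days': 2004-05-16 13:10:00 → 2004-03-05 13:10:00.
Day-of-year for 2004-03-05: days since 2004-01-01 inclusive = 65, zero-padded to 065.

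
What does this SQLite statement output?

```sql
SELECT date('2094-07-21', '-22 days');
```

2094-06-29

Going back 21 days from 2094-07-21 reaches 2094-06-30 (last day of June, 30 days).
Going back 1 day within June lands on 2094-06-29.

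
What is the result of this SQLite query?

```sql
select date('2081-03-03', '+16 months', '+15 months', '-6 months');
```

Adding +16 months to 2081-03-03 gives 2082-07-03.
Adding +15 months to 2082-07-03 gives 2083-10-03.
Adding -6 months to 2083-10-03 gives 2083-04-03.

2083-04-03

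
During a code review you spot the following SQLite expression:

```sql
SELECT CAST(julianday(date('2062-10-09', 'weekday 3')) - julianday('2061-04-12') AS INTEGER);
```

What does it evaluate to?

`weekday 3` advances to the next Wednesday; 2062-10-09 is a Monday, so it moves forward to 2062-10-11.
18 days remain in April 2061 after the 12th (30 − 12).
Full months from May 2061 through September 2062 contribute their day counts.
Then 11 days into October 2062.
Total: 18 + 31 + 30 + 31 + 31 + 30 + 31 + 30 + 31 + 31 + 28 + 31 + 30 + 31 + 30 + 31 + 31 + 30 + 11 = 547.

547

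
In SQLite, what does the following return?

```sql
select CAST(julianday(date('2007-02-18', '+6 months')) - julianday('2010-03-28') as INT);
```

-953

Adding +6 months to 2007-02-18 gives 2007-08-18.
13 days remain in August 2007 after the 18th (31 − 18).
Full months from September 2007 through February 2010 contribute their day counts.
Then 28 days into March 2010.
Total: 13 + 30 + 31 + 30 + 31 + 31 + 29 + 31 + 30 + 31 + 30 + 31 + 31 + 30 + 31 + 30 + 31 + 31 + 28 + 31 + 30 + 31 + 30 + 31 + 31 + 30 + 31 + 30 + 31 + 31 + 28 + 28 = 953.
The subtraction is earlier − later, so the result is −953 → -953.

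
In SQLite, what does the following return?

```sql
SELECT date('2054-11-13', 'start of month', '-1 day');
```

2054-10-31

`start of month` rewinds 2054-11-13 to 2054-11-01.
Going back 1 day from 2054-11-01 reaches 2054-10-31 (last day of October, 31 days).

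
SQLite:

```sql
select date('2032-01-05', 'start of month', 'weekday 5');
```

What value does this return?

`start of month` rewinds 2032-01-05 to 2032-01-01.
`weekday 5` advances to the next Friday; 2032-01-01 is a Thursday, so it moves forward to 2032-01-02.

2032-01-02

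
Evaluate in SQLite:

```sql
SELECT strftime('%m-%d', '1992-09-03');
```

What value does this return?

`%m-%d` extracts the month-day: 09-03.

09-03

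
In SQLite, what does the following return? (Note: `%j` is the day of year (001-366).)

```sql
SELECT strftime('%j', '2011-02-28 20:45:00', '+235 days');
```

First apply '+235 days': 2011-02-28 20:45:00 → 2011-10-21 20:45:00.
Day-of-year for 2011-10-21: days since 2011-01-01 inclusive = 294, zero-padded to 294.

294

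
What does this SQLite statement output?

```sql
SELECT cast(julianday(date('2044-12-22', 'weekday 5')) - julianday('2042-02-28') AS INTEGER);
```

1029

`weekday 5` advances to the next Friday; 2044-12-22 is a Thursday, so it moves forward to 2044-12-23.
0 days remain in February 2042 after the 28th (28 − 28).
Full months from March 2042 through November 2044 contribute their day counts.
Then 23 days into December 2044.
Total: 0 + 31 + 30 + 31 + 30 + 31 + 31 + 30 + 31 + 30 + 31 + 31 + 28 + 31 + 30 + 31 + 30 + 31 + 31 + 30 + 31 + 30 + 31 + 31 + 29 + 31 + 30 + 31 + 30 + 31 + 31 + 30 + 31 + 30 + 23 = 1029.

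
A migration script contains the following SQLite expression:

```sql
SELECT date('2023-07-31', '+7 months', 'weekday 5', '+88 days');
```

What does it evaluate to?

Adding +7 months to 2023-07-31 targets 2024-02-31. February 2024 has only 29 days, so SQLite normalizes the 2-day overflow forward to 2024-03-02.
`weekday 5` advances to the next Friday; 2024-03-02 is a Saturday, so it moves forward to 2024-03-08.
Applying '+88 days' to 2024-03-08: counting 88 days forward gives 2024-06-04.

2024-06-04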